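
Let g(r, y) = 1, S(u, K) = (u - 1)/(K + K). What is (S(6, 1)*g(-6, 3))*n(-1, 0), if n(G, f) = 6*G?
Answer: -15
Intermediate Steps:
S(u, K) = (-1 + u)/(2*K) (S(u, K) = (-1 + u)/((2*K)) = (-1 + u)*(1/(2*K)) = (-1 + u)/(2*K))
(S(6, 1)*g(-6, 3))*n(-1, 0) = (((½)*(-1 + 6)/1)*1)*(6*(-1)) = (((½)*1*5)*1)*(-6) = ((5/2)*1)*(-6) = (5/2)*(-6) = -15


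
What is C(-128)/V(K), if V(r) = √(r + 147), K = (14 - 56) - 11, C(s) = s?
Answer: -64*√94/47 ≈ -13.202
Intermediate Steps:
K = -53 (K = -42 - 11 = -53)
V(r) = √(147 + r)
C(-128)/V(K) = -128/√(147 - 53) = -128*√94/94 = -64*√94/47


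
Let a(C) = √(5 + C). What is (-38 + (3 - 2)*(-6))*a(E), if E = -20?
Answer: -44*I*√15 ≈ -170.41*I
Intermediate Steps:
(-38 + (3 - 2)*(-6))*a(E) = (-38 + (3 - 2)*(-6))*√(5 - 20) = (-38 + 1*(-6))*√(-15) = (-38 - 6)*(I*√15) = -44*I*√15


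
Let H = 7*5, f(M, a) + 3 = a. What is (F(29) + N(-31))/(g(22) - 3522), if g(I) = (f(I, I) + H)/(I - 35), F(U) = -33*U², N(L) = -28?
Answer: 361153/45840 ≈ 7.8786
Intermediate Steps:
f(M, a) = -3 + a
H = 35
g(I) = (32 + I)/(-35 + I) (g(I) = ((-3 + I) + 35)/(I - 35) = (32 + I)/(-35 + I))
(F(29) + N(-31))/(g(22) - 3522) = (-33*29² - 28)/((32 + 22)/(-35 + 22) - 3522) = (-33*841 - 28)/(54/(-13) - 3522) = (-27753 - 28)/(-1/13*54 - 3522) = -27781/(-54/13 - 3522) = -27781/(-45840/13) = -27781*(-13/45840) = 361153/45840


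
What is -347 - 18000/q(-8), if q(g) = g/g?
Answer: -18347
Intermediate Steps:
q(g) = 1
-347 - 18000/q(-8) = -347 - 18000/1 = -347 - 18000 = -18347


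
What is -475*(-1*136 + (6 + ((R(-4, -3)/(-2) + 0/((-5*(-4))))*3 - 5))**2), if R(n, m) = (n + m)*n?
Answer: -733875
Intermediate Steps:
R(n, m) = n*(m + n) (R(n, m) = (m + n)*n = n*(m + n))
-475*(-1*136 + (6 + ((R(-4, -3)/(-2) + 0/((-5*(-4))))*3 - 5))**2) = -475*(-1*136 + (6 + ((-4*(-3 - 4)/(-2) + 0/((-5*(-4))))*3 - 5))**2) = -475*(-136 + (6 + ((-4*(-7)*(-1/2) + 0/20)*3 - 5))**2) = -475*(-136 + (6 + ((28*(-1/2) + 0*(1/20))*3 - 5))**2) = -475*(-136 + (6 + ((-14 + 0)*3 - 5))**2) = -475*(-136 + (6 + (-14*3 - 5))**2) = -475*(-136 + (6 + (-42 - 5))**2) = -475*(-136 + (6 - 47)**2) = -475*(-136 + (-41)**2) = -475*(-136 + 1681) = -475*1545 = -733875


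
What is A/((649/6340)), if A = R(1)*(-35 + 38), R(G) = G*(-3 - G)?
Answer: -76080/649 ≈ -117.23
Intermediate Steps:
A = -12 (A = (-1*1*(3 + 1))*(-35 + 38) = -1*1*4*3 = -4*3 = -12)
A/((649/6340)) = -12/(649/6340) = -12/(649*(1/6340)) = -12/649/6340 = -12*6340/649 = -76080/649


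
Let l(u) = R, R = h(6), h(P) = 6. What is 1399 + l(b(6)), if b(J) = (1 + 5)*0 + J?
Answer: 1405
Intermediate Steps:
b(J) = J (b(J) = 6*0 + J = 0 + J = J)
R = 6
l(u) = 6
1399 + l(b(6)) = 1399 + 6 = 1405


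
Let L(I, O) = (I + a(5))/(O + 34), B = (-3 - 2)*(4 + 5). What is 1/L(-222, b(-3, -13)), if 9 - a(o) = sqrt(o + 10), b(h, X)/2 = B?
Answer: 1988/7559 - 28*sqrt(15)/22677 ≈ 0.25822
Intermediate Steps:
B = -45 (B = -5*9 = -45)
b(h, X) = -90 (b(h, X) = 2*(-45) = -90)
a(o) = 9 - sqrt(10 + o) (a(o) = 9 - sqrt(o + 10) = 9 - sqrt(10 + o))
L(I, O) = (9 + I - sqrt(15))/(34 + O) (L(I, O) = (I + (9 - sqrt(10 + 5)))/(O + 34) = (I + (9 - sqrt(15)))/(34 + O) = (9 + I - sqrt(15))/(34 + O))
1/L(-222, b(-3, -13)) = 1/((9 - 222 - sqrt(15))/(34 - 90)) = 1/((-213 - sqrt(15))/(-56)) = 1/(-(-213 - sqrt(15))/56) = 1/(213/56 + sqrt(15)/56)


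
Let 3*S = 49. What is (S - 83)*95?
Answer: -19000/3 ≈ -6333.3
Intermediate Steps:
S = 49/3 (S = (1/3)*49 = 49/3 ≈ 16.333)
(S - 83)*95 = (49/3 - 83)*95 = -200/3*95 = -19000/3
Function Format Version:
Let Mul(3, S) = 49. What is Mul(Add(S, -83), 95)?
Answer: Rational(-19000, 3) ≈ -6333.3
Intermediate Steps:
S = Rational(49, 3) (S = Mul(Rational(1, 3), 49) = Rational(49, 3) ≈ 16.333)
Mul(Add(S, -83), 95) = Mul(Add(Rational(49, 3), -83), 95) = Mul(Rational(-200, 3), 95) = Rational(-19000, 3)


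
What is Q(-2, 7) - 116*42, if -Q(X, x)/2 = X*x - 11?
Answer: -4822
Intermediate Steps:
Q(X, x) = 22 - 2*X*x (Q(X, x) = -2*(X*x - 11) = -2*(-11 + X*x) = 22 - 2*X*x)
Q(-2, 7) - 116*42 = (22 - 2*(-2)*7) - 116*42 = (22 + 28) - 4872 = 50 - 4872 = -4822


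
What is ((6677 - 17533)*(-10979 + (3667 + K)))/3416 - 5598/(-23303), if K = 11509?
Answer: -18959408763/1421483 ≈ -13338.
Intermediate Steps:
((6677 - 17533)*(-10979 + (3667 + K)))/3416 - 5598/(-23303) = ((6677 - 17533)*(-10979 + (3667 + 11509)))/3416 - 5598/(-23303) = -10856*(-10979 + 15176)*(1/3416) - 5598*(-1/23303) = -10856*4197*(1/3416) + 5598/23303 = -45562632*1/3416 + 5598/23303 = -5695329/427 + 5598/23303 = -18959408763/1421483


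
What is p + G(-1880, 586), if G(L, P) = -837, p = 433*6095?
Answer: 2638298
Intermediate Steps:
p = 2639135
p + G(-1880, 586) = 2639135 - 837 = 2638298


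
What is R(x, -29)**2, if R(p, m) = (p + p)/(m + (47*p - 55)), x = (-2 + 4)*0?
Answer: 0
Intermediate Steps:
x = 0 (x = 2*0 = 0)
R(p, m) = 2*p/(-55 + m + 47*p) (R(p, m) = (2*p)/(m + (-55 + 47*p)) = (2*p)/(-55 + m + 47*p) = 2*p/(-55 + m + 47*p))
R(x, -29)**2 = (2*0/(-55 - 29 + 47*0))**2 = (2*0/(-55 - 29 + 0))**2 = (2*0/(-84))**2 = (2*0*(-1/84))**2 = 0**2 = 0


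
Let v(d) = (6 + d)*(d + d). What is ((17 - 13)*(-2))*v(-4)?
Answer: 128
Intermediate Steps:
v(d) = 2*d*(6 + d) (v(d) = (6 + d)*(2*d) = 2*d*(6 + d))
((17 - 13)*(-2))*v(-4) = ((17 - 13)*(-2))*(2*(-4)*(6 - 4)) = (4*(-2))*(2*(-4)*2) = -8*(-16) = 128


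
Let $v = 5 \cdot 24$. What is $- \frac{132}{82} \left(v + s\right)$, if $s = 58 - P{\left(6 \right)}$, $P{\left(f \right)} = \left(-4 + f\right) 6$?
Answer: $- \frac{10956}{41} \approx -267.22$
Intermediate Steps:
$v = 120$
$P{\left(f \right)} = -24 + 6 f$
$s = 46$ ($s = 58 - \left(-24 + 6 \cdot 6\right) = 58 - \left(-24 + 36\right) = 58 - 12 = 46$)
$- \frac{132}{82} \left(v + s\right) = - \frac{132}{82} \left(120 + 46\right) = \left(-132\right) \frac{1}{82} \cdot 166 = \left(- \frac{66}{41}\right) 166 = - \frac{10956}{41}$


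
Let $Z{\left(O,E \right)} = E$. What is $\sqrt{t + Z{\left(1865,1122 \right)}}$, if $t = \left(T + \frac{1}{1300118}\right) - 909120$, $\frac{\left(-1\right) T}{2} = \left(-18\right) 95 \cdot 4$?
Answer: $\frac{i \sqrt{1511671809213583714}}{1300118} \approx 945.68 i$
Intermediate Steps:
$T = 13680$ ($T = - 2 \left(-18\right) 95 \cdot 4 = - 2 \left(\left(-1710\right) 4\right) = \left(-2\right) \left(-6840\right) = 13680$)
$t = - \frac{1164177661919}{1300118}$ ($t = \left(13680 + \frac{1}{1300118}\right) - 909120 = \frac{17785614241}{1300118} - 909120 = - \frac{1164177661919}{1300118} \approx -8.9544 \cdot 10^{5}$)
$\sqrt{t + Z{\left(1865,1122 \right)}} = \sqrt{- \frac{1164177661919}{1300118} + 1122} = \sqrt{- \frac{1162718929523}{1300118}} = \frac{i \sqrt{1511671809213583714}}{1300118}$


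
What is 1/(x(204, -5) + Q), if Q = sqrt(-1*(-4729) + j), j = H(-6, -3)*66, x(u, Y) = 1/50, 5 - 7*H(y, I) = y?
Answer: -350/84572493 + 2500*sqrt(236803)/84572493 ≈ 0.014381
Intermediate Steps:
H(y, I) = 5/7 - y/7
x(u, Y) = 1/50
j = 726/7 (j = (5/7 - 1/7*(-6))*66 = (5/7 + 6/7)*66 = (11/7)*66 = 726/7 ≈ 103.71)
Q = sqrt(236803)/7 (Q = sqrt(-1*(-4729) + 726/7) = sqrt(4729 + 726/7) = sqrt(33829/7) = sqrt(236803)/7 ≈ 69.518)
1/(x(204, -5) + Q) = 1/(1/50 + sqrt(236803)/7)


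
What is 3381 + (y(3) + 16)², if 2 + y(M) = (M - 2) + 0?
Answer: 3606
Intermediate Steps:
y(M) = -4 + M (y(M) = -2 + ((M - 2) + 0) = -2 + ((-2 + M) + 0) = -2 + (-2 + M) = -4 + M)
3381 + (y(3) + 16)² = 3381 + ((-4 + 3) + 16)² = 3381 + (-1 + 16)² = 3381 + 15² = 3381 + 225 = 3606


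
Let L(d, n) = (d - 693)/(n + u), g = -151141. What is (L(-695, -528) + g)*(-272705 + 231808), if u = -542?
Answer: 3306920827677/535 ≈ 6.1812e+9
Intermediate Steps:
L(d, n) = (-693 + d)/(-542 + n) (L(d, n) = (d - 693)/(n - 542) = (-693 + d)/(-542 + n))
(L(-695, -528) + g)*(-272705 + 231808) = ((-693 - 695)/(-542 - 528) - 151141)*(-272705 + 231808) = (-1388/(-1070) - 151141)*(-40897) = (-1/1070*(-1388) - 151141)*(-40897) = (694/535 - 151141)*(-40897) = -80859741/535*(-40897) = 3306920827677/535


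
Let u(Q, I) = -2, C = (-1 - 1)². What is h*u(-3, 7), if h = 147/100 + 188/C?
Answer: -4847/50 ≈ -96.940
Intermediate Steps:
C = 4 (C = (-2)² = 4)
h = 4847/100 (h = 147/100 + 188/4 = 147*(1/100) + 188*(¼) = 147/100 + 47 = 4847/100 ≈ 48.470)
h*u(-3, 7) = (4847/100)*(-2) = -4847/50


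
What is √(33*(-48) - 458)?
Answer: I*√2042 ≈ 45.188*I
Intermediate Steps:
√(33*(-48) - 458) = √(-1584 - 458) = √(-2042) = I*√2042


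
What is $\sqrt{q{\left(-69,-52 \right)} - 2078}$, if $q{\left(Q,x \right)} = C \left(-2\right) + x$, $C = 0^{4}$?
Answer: $i \sqrt{2130} \approx 46.152 i$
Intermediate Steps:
$C = 0$
$q{\left(Q,x \right)} = x$ ($q{\left(Q,x \right)} = 0 \left(-2\right) + x = 0 + x = x$)
$\sqrt{q{\left(-69,-52 \right)} - 2078} = \sqrt{-52 - 2078} = \sqrt{-2130} = i \sqrt{2130}$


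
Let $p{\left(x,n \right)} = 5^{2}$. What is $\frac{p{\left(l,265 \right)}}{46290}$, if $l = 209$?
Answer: $\frac{5}{9258} \approx 0.00054007$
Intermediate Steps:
$p{\left(x,n \right)} = 25$
$\frac{p{\left(l,265 \right)}}{46290} = \frac{25}{46290} = 25 \cdot \frac{1}{46290} = \frac{5}{9258}$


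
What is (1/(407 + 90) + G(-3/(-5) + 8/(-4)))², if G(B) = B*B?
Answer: 594286884/154380625 ≈ 3.8495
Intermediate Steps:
G(B) = B²
(1/(407 + 90) + G(-3/(-5) + 8/(-4)))² = (1/(407 + 90) + (-3/(-5) + 8/(-4))²)² = (1/497 + (-3*(-⅕) + 8*(-¼))²)² = (1/497 + (⅗ - 2)²)² = (1/497 + (-7/5)²)² = (1/497 + 49/25)² = (24378/12425)² = 594286884/154380625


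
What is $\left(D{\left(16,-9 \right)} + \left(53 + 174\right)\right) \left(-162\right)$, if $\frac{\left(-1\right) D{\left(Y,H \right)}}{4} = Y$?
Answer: $-26406$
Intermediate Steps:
$D{\left(Y,H \right)} = - 4 Y$
$\left(D{\left(16,-9 \right)} + \left(53 + 174\right)\right) \left(-162\right) = \left(\left(-4\right) 16 + \left(53 + 174\right)\right) \left(-162\right) = \left(-64 + 227\right) \left(-162\right) = 163 \left(-162\right) = -26406$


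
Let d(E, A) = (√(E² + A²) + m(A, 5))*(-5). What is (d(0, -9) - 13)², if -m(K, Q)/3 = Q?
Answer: 289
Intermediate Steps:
m(K, Q) = -3*Q
d(E, A) = 75 - 5*√(A² + E²) (d(E, A) = (√(E² + A²) - 3*5)*(-5) = (√(A² + E²) - 15)*(-5) = (-15 + √(A² + E²))*(-5) = 75 - 5*√(A² + E²))
(d(0, -9) - 13)² = ((75 - 5*√((-9)² + 0²)) - 13)² = ((75 - 5*√(81 + 0)) - 13)² = ((75 - 5*√81) - 13)² = ((75 - 5*9) - 13)² = ((75 - 45) - 13)² = (30 - 13)² = 17² = 289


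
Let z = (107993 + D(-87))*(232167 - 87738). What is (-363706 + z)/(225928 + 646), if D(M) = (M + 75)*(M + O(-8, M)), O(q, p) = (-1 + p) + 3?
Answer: 15895058747/226574 ≈ 70154.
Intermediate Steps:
O(q, p) = 2 + p
D(M) = (2 + 2*M)*(75 + M) (D(M) = (M + 75)*(M + (2 + M)) = (75 + M)*(2 + 2*M) = (2 + 2*M)*(75 + M))
z = 15895422453 (z = (107993 + (150 + 2*(-87)² + 152*(-87)))*(232167 - 87738) = (107993 + (150 + 2*7569 - 13224))*144429 = (107993 + (150 + 15138 - 13224))*144429 = (107993 + 2064)*144429 = 110057*144429 = 15895422453)
(-363706 + z)/(225928 + 646) = (-363706 + 15895422453)/(225928 + 646) = 15895058747/226574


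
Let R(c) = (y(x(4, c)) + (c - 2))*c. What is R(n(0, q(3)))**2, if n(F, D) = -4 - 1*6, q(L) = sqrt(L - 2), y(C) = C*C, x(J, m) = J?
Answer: 1600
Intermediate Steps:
y(C) = C**2
q(L) = sqrt(-2 + L)
n(F, D) = -10 (n(F, D) = -4 - 6 = -10)
R(c) = c*(14 + c) (R(c) = (4**2 + (c - 2))*c = (16 + (-2 + c))*c = (14 + c)*c = c*(14 + c))
R(n(0, q(3)))**2 = (-10*(14 - 10))**2 = (-10*4)**2 = (-40)**2 = 1600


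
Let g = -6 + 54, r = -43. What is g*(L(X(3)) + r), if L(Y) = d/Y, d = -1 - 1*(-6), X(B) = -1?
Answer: -2304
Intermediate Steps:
g = 48
d = 5 (d = -1 + 6 = 5)
L(Y) = 5/Y
g*(L(X(3)) + r) = 48*(5/(-1) - 43) = 48*(5*(-1) - 43) = 48*(-5 - 43) = 48*(-48) = -2304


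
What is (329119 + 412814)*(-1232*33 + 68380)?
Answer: 20569350492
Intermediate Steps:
(329119 + 412814)*(-1232*33 + 68380) = 741933*(-40656 + 68380) = 741933*27724 = 20569350492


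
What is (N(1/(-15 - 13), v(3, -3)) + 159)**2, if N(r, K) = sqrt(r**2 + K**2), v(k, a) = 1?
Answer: (4452 + sqrt(785))**2/784 ≈ 25600.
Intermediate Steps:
N(r, K) = sqrt(K**2 + r**2)
(N(1/(-15 - 13), v(3, -3)) + 159)**2 = (sqrt(1**2 + (1/(-15 - 13))**2) + 159)**2 = (sqrt(1 + (1/(-28))**2) + 159)**2 = (sqrt(1 + (-1/28)**2) + 159)**2 = (sqrt(1 + 1/784) + 159)**2 = (sqrt(785/784) + 159)**2 = (sqrt(785)/28 + 159)**2 = (159 + sqrt(785)/28)**2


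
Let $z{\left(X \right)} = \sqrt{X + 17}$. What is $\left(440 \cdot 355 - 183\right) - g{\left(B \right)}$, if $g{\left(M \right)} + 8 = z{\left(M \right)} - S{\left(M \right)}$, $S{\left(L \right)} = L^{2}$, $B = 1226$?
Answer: $1659101 - \sqrt{1243} \approx 1.6591 \cdot 10^{6}$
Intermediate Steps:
$z{\left(X \right)} = \sqrt{17 + X}$
$g{\left(M \right)} = -8 + \sqrt{17 + M} - M^{2}$ ($g{\left(M \right)} = -8 - \left(M^{2} - \sqrt{17 + M}\right) = -8 + \sqrt{17 + M} - M^{2}$)
$\left(440 \cdot 355 - 183\right) - g{\left(B \right)} = \left(440 \cdot 355 - 183\right) - \left(-8 + \sqrt{17 + 1226} - 1226^{2}\right) = \left(156200 - 183\right) - \left(-8 + \sqrt{1243} - 1503076\right) = 156017 - \left(-8 + \sqrt{1243} - 1503076\right) = 156017 - \left(-1503084 + \sqrt{1243}\right) = 156017 + \left(1503084 - \sqrt{1243}\right) = 1659101 - \sqrt{1243}$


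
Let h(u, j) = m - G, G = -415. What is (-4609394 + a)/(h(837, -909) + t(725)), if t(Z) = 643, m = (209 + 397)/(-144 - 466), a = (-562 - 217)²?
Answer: -1220778665/322387 ≈ -3786.7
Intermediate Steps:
a = 606841 (a = (-779)² = 606841)
m = -303/305 (m = 606/(-610) = 606*(-1/610) = -303/305 ≈ -0.99344)
h(u, j) = 126272/305 (h(u, j) = -303/305 - 1*(-415) = -303/305 + 415 = 126272/305)
(-4609394 + a)/(h(837, -909) + t(725)) = (-4609394 + 606841)/(126272/305 + 643) = -4002553/322387/305 = -4002553*305/322387 = -1220778665/322387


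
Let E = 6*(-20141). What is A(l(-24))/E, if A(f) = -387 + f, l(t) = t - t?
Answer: 129/40282 ≈ 0.0032024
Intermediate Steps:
E = -120846
l(t) = 0
A(l(-24))/E = (-387 + 0)/(-120846) = -387*(-1/120846) = 129/40282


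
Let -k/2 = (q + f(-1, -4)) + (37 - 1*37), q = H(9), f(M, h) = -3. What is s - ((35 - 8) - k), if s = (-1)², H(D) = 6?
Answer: -32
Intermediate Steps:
q = 6
k = -6 (k = -2*((6 - 3) + (37 - 1*37)) = -2*(3 + (37 - 37)) = -2*(3 + 0) = -2*3 = -6)
s = 1
s - ((35 - 8) - k) = 1 - ((35 - 8) - 1*(-6)) = 1 - (27 + 6) = 1 - 1*33 = 1 - 33 = -32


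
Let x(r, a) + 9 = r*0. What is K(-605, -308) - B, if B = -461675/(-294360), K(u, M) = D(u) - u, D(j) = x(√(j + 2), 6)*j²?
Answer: -193902088975/58872 ≈ -3.2936e+6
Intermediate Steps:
x(r, a) = -9 (x(r, a) = -9 + r*0 = -9 + 0 = -9)
D(j) = -9*j²
K(u, M) = -u - 9*u² (K(u, M) = -9*u² - u = -u - 9*u²)
B = 92335/58872 (B = -461675*(-1/294360) = 92335/58872 ≈ 1.5684)
K(-605, -308) - B = -605*(-1 - 9*(-605)) - 1*92335/58872 = -605*(-1 + 5445) - 92335/58872 = -605*5444 - 92335/58872 = -3293620 - 92335/58872 = -193902088975/58872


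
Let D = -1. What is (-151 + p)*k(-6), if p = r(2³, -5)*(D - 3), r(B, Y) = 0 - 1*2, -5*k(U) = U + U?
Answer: -1716/5 ≈ -343.20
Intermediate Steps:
k(U) = -2*U/5 (k(U) = -(U + U)/5 = -2*U/5)
r(B, Y) = -2 (r(B, Y) = 0 - 2 = -2)
p = 8 (p = -2*(-1 - 3) = -2*(-4) = 8)
(-151 + p)*k(-6) = (-151 + 8)*(-⅖*(-6)) = -143*12/5 = -1716/5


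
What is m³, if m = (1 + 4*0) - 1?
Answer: 0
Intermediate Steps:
m = 0 (m = (1 + 0) - 1 = 1 - 1 = 0)
m³ = 0³ = 0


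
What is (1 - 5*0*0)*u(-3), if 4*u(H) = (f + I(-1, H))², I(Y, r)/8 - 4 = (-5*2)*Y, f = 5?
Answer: 13689/4 ≈ 3422.3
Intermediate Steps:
I(Y, r) = 32 - 80*Y (I(Y, r) = 32 + 8*((-5*2)*Y) = 32 + 8*(-10*Y) = 32 - 80*Y)
u(H) = 13689/4 (u(H) = (5 + (32 - 80*(-1)))²/4 = (5 + (32 + 80))²/4 = (5 + 112)²/4 = (¼)*117² = (¼)*13689 = 13689/4)
(1 - 5*0*0)*u(-3) = (1 - 5*0*0)*(13689/4) = (1 + 0*0)*(13689/4) = (1 + 0)*(13689/4) = 1*(13689/4) = 13689/4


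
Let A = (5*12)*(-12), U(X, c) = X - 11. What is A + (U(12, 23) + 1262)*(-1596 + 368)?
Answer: -1551684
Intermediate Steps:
U(X, c) = -11 + X
A = -720 (A = 60*(-12) = -720)
A + (U(12, 23) + 1262)*(-1596 + 368) = -720 + ((-11 + 12) + 1262)*(-1596 + 368) = -720 + (1 + 1262)*(-1228) = -720 + 1263*(-1228) = -720 - 1550964 = -1551684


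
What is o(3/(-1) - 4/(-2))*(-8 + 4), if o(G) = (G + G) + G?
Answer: 12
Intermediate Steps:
o(G) = 3*G (o(G) = 2*G + G = 3*G)
o(3/(-1) - 4/(-2))*(-8 + 4) = (3*(3/(-1) - 4/(-2)))*(-8 + 4) = (3*(3*(-1) - 4*(-½)))*(-4) = (3*(-3 + 2))*(-4) = (3*(-1))*(-4) = -3*(-4) = 12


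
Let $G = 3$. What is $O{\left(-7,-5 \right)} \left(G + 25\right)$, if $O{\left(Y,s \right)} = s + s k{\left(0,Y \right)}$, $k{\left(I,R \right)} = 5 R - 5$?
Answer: $5460$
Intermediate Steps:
$k{\left(I,R \right)} = -5 + 5 R$
$O{\left(Y,s \right)} = s + s \left(-5 + 5 Y\right)$
$O{\left(-7,-5 \right)} \left(G + 25\right) = - 5 \left(-4 + 5 \left(-7\right)\right) \left(3 + 25\right) = - 5 \left(-4 - 35\right) 28 = \left(-5\right) \left(-39\right) 28 = 195 \cdot 28 = 5460$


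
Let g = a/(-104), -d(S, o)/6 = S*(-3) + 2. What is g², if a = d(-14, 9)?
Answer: 1089/169 ≈ 6.4438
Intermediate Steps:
d(S, o) = -12 + 18*S (d(S, o) = -6*(S*(-3) + 2) = -6*(-3*S + 2) = -6*(2 - 3*S) = -12 + 18*S)
a = -264 (a = -12 + 18*(-14) = -12 - 252 = -264)
g = 33/13 (g = -264/(-104) = -264*(-1/104) = 33/13 ≈ 2.5385)
g² = (33/13)² = 1089/169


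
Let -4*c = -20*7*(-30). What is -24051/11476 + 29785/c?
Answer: -5243803/172140 ≈ -30.462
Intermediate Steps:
c = -1050 (c = -(-20*7)*(-30)/4 = -(-35)*(-30) = -¼*4200 = -1050)
-24051/11476 + 29785/c = -24051/11476 + 29785/(-1050) = -24051*1/11476 + 29785*(-1/1050) = -24051/11476 - 851/30 = -5243803/172140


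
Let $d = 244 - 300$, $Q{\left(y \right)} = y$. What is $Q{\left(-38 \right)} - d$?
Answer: $18$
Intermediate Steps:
$d = -56$
$Q{\left(-38 \right)} - d = -38 - -56 = -38 + 56 = 18$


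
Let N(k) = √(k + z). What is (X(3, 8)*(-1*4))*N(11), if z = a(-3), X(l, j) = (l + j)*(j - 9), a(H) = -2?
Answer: 132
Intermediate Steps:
X(l, j) = (-9 + j)*(j + l) (X(l, j) = (j + l)*(-9 + j) = (-9 + j)*(j + l))
z = -2
N(k) = √(-2 + k) (N(k) = √(k - 2) = √(-2 + k))
(X(3, 8)*(-1*4))*N(11) = ((8² - 9*8 - 9*3 + 8*3)*(-1*4))*√(-2 + 11) = ((64 - 72 - 27 + 24)*(-4))*√9 = -11*(-4)*3 = 44*3 = 132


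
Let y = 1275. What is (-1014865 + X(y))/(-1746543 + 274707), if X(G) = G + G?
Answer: 1012315/1471836 ≈ 0.68779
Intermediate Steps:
X(G) = 2*G
(-1014865 + X(y))/(-1746543 + 274707) = (-1014865 + 2*1275)/(-1746543 + 274707) = (-1014865 + 2550)/(-1471836) = -1012315*(-1/1471836) = 1012315/1471836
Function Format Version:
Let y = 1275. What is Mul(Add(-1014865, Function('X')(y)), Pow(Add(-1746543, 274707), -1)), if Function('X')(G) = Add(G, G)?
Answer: Rational(1012315, 1471836) ≈ 0.68779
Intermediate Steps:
Function('X')(G) = Mul(2, G)
Mul(Add(-1014865, Function('X')(y)), Pow(Add(-1746543, 274707), -1)) = Mul(Add(-1014865, Mul(2, 1275)), Pow(Add(-1746543, 274707), -1)) = Mul(Add(-1014865, 2550), Pow(-1471836, -1)) = Mul(-1012315, Rational(-1, 1471836)) = Rational(1012315, 1471836)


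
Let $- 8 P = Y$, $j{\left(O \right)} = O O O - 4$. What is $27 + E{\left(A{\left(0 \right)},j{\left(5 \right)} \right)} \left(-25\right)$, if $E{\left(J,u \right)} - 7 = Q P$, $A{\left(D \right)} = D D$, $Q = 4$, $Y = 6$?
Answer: $-73$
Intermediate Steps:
$j{\left(O \right)} = -4 + O^{3}$ ($j{\left(O \right)} = O^{2} O - 4 = O^{3} - 4 = -4 + O^{3}$)
$P = - \frac{3}{4}$ ($P = \left(- \frac{1}{8}\right) 6 = - \frac{3}{4} \approx -0.75$)
$A{\left(D \right)} = D^{2}$
$E{\left(J,u \right)} = 4$ ($E{\left(J,u \right)} = 7 + 4 \left(- \frac{3}{4}\right) = 7 - 3 = 4$)
$27 + E{\left(A{\left(0 \right)},j{\left(5 \right)} \right)} \left(-25\right) = 27 + 4 \left(-25\right) = 27 - 100 = -73$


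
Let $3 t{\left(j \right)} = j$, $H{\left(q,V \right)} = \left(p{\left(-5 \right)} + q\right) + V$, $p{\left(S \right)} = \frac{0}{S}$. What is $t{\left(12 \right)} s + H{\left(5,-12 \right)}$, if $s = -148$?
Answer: $-599$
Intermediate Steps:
$p{\left(S \right)} = 0$
$H{\left(q,V \right)} = V + q$ ($H{\left(q,V \right)} = \left(0 + q\right) + V = q + V = V + q$)
$t{\left(j \right)} = \frac{j}{3}$
$t{\left(12 \right)} s + H{\left(5,-12 \right)} = \frac{1}{3} \cdot 12 \left(-148\right) + \left(-12 + 5\right) = 4 \left(-148\right) - 7 = -592 - 7 = -599$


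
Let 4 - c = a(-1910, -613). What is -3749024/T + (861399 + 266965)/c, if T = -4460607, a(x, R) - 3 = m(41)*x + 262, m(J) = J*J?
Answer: 17069238708724/14320551282543 ≈ 1.1919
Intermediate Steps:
m(J) = J**2
a(x, R) = 265 + 1681*x (a(x, R) = 3 + (41**2*x + 262) = 3 + (1681*x + 262) = 3 + (262 + 1681*x) = 265 + 1681*x)
c = 3210449 (c = 4 - (265 + 1681*(-1910)) = 4 - (265 - 3210710) = 4 - 1*(-3210445) = 4 + 3210445 = 3210449)
-3749024/T + (861399 + 266965)/c = -3749024/(-4460607) + (861399 + 266965)/3210449 = -3749024*(-1/4460607) + 1128364*(1/3210449) = 3749024/4460607 + 1128364/3210449 = 17069238708724/14320551282543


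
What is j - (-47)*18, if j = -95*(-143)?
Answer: 14431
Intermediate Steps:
j = 13585
j - (-47)*18 = 13585 - (-47)*18 = 13585 - 1*(-846) = 13585 + 846 = 14431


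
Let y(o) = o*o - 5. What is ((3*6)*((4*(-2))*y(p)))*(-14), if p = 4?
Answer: 22176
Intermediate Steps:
y(o) = -5 + o**2 (y(o) = o**2 - 5 = -5 + o**2)
((3*6)*((4*(-2))*y(p)))*(-14) = ((3*6)*((4*(-2))*(-5 + 4**2)))*(-14) = (18*(-8*(-5 + 16)))*(-14) = (18*(-8*11))*(-14) = (18*(-88))*(-14) = -1584*(-14) = 22176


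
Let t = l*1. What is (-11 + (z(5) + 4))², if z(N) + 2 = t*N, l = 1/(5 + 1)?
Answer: 2401/36 ≈ 66.694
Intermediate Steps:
l = ⅙ (l = 1/6 = ⅙ ≈ 0.16667)
t = ⅙ (t = (⅙)*1 = ⅙ ≈ 0.16667)
z(N) = -2 + N/6
(-11 + (z(5) + 4))² = (-11 + ((-2 + (⅙)*5) + 4))² = (-11 + ((-2 + ⅚) + 4))² = (-11 + (-7/6 + 4))² = (-11 + 17/6)² = (-49/6)² = 2401/36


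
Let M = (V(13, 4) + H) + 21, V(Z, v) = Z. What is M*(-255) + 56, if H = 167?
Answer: -51199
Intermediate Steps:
M = 201 (M = (13 + 167) + 21 = 180 + 21 = 201)
M*(-255) + 56 = 201*(-255) + 56 = -51255 + 56 = -51199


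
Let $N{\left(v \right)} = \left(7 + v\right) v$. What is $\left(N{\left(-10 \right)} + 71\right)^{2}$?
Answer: $10201$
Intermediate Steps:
$N{\left(v \right)} = v \left(7 + v\right)$
$\left(N{\left(-10 \right)} + 71\right)^{2} = \left(- 10 \left(7 - 10\right) + 71\right)^{2} = \left(\left(-10\right) \left(-3\right) + 71\right)^{2} = \left(30 + 71\right)^{2} = 101^{2} = 10201$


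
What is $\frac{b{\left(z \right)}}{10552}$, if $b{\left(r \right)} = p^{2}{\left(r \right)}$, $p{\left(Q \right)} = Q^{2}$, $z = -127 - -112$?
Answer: $\frac{50625}{10552} \approx 4.7977$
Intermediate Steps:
$z = -15$ ($z = -127 + 112 = -15$)
$b{\left(r \right)} = r^{4}$ ($b{\left(r \right)} = \left(r^{2}\right)^{2} = r^{4}$)
$\frac{b{\left(z \right)}}{10552} = \frac{\left(-15\right)^{4}}{10552} = 50625 \cdot \frac{1}{10552} = \frac{50625}{10552}$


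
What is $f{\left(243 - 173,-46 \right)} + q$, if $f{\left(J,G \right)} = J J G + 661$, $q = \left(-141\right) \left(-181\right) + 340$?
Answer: $-198878$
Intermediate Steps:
$q = 25861$ ($q = 25521 + 340 = 25861$)
$f{\left(J,G \right)} = 661 + G J^{2}$ ($f{\left(J,G \right)} = J^{2} G + 661 = G J^{2} + 661 = 661 + G J^{2}$)
$f{\left(243 - 173,-46 \right)} + q = \left(661 - 46 \left(243 - 173\right)^{2}\right) + 25861 = \left(661 - 46 \cdot 70^{2}\right) + 25861 = \left(661 - 225400\right) + 25861 = -224739 + 25861 = -198878$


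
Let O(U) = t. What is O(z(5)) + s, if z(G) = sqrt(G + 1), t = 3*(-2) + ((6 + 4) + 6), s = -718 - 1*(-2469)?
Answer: 1761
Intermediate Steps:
s = 1751 (s = -718 + 2469 = 1751)
t = 10 (t = -6 + (10 + 6) = -6 + 16 = 10)
z(G) = sqrt(1 + G)
O(U) = 10
O(z(5)) + s = 10 + 1751 = 1761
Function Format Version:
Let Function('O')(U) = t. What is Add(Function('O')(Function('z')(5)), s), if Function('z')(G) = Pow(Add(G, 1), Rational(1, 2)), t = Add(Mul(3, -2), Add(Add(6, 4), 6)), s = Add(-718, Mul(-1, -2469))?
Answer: 1761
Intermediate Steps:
s = 1751 (s = Add(-718, 2469) = 1751)
t = 10 (t = Add(-6, Add(10, 6)) = Add(-6, 16) = 10)
Function('z')(G) = Pow(Add(1, G), Rational(1, 2))
Function('O')(U) = 10
Add(Function('O')(Function('z')(5)), s) = Add(10, 1751) = 1761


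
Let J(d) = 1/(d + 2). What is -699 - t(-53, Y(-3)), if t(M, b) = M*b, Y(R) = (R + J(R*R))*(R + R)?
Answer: 2487/11 ≈ 226.09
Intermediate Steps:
J(d) = 1/(2 + d)
Y(R) = 2*R*(R + 1/(2 + R²)) (Y(R) = (R + 1/(2 + R*R))*(R + R) = (R + 1/(2 + R²))*(2*R) = 2*R*(R + 1/(2 + R²)))
-699 - t(-53, Y(-3)) = -699 - (-53)*2*(-3)*(1 - 3*(2 + (-3)²))/(2 + (-3)²) = -699 - (-53)*2*(-3)*(1 - 3*(2 + 9))/(2 + 9) = -699 - (-53)*2*(-3)*(1 - 3*11)/11 = -699 - (-53)*2*(-3)*(1/11)*(1 - 33) = -699 - (-53)*2*(-3)*(1/11)*(-32) = -699 - (-53)*192/11 = -699 - 1*(-10176/11) = -699 + 10176/11 = 2487/11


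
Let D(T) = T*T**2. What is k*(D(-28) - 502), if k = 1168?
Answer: -26226272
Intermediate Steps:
D(T) = T**3
k*(D(-28) - 502) = 1168*((-28)**3 - 502) = 1168*(-21952 - 502) = 1168*(-22454) = -26226272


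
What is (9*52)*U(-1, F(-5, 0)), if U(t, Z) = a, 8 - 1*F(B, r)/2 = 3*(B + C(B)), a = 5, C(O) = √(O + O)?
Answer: 2340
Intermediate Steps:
C(O) = √2*√O (C(O) = √(2*O) = √2*√O)
F(B, r) = 16 - 6*B - 6*√2*√B (F(B, r) = 16 - 6*(B + √2*√B) = 16 - 2*(3*B + 3*√2*√B) = 16 + (-6*B - 6*√2*√B) = 16 - 6*B - 6*√2*√B)
U(t, Z) = 5
(9*52)*U(-1, F(-5, 0)) = (9*52)*5 = 468*5 = 2340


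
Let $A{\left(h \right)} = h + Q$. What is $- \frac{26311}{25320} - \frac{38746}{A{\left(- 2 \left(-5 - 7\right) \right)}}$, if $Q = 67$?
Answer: $- \frac{983443021}{2304120} \approx -426.82$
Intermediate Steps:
$A{\left(h \right)} = 67 + h$ ($A{\left(h \right)} = h + 67 = 67 + h$)
$- \frac{26311}{25320} - \frac{38746}{A{\left(- 2 \left(-5 - 7\right) \right)}} = - \frac{26311}{25320} - \frac{38746}{67 - 2 \left(-5 - 7\right)} = \left(-26311\right) \frac{1}{25320} - \frac{38746}{67 - -24} = - \frac{26311}{25320} - \frac{38746}{67 + 24} = - \frac{26311}{25320} - \frac{38746}{91} = - \frac{983443021}{2304120}$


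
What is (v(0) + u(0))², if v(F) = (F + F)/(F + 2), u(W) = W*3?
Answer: 0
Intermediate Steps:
u(W) = 3*W
v(F) = 2*F/(2 + F) (v(F) = (2*F)/(2 + F) = 2*F/(2 + F))
(v(0) + u(0))² = (2*0/(2 + 0) + 3*0)² = (2*0/2 + 0)² = (2*0*(½) + 0)² = (0 + 0)² = 0² = 0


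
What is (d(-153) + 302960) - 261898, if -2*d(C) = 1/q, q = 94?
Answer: 7719655/188 ≈ 41062.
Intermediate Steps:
d(C) = -1/188 (d(C) = -½/94 = -½*1/94 = -1/188)
(d(-153) + 302960) - 261898 = (-1/188 + 302960) - 261898 = 56956479/188 - 261898 = 7719655/188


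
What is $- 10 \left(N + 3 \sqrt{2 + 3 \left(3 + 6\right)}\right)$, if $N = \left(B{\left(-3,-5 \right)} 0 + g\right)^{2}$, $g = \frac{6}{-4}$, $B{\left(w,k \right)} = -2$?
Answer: $- \frac{45}{2} - 30 \sqrt{29} \approx -184.05$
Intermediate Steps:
$g = - \frac{3}{2}$ ($g = 6 \left(- \frac{1}{4}\right) = - \frac{3}{2} \approx -1.5$)
$N = \frac{9}{4}$ ($N = \left(\left(-2\right) 0 - \frac{3}{2}\right)^{2} = \left(0 - \frac{3}{2}\right)^{2} = \left(- \frac{3}{2}\right)^{2} = \frac{9}{4} \approx 2.25$)
$- 10 \left(N + 3 \sqrt{2 + 3 \left(3 + 6\right)}\right) = - 10 \left(\frac{9}{4} + 3 \sqrt{2 + 3 \left(3 + 6\right)}\right) = - 10 \left(\frac{9}{4} + 3 \sqrt{2 + 3 \cdot 9}\right) = - 10 \left(\frac{9}{4} + 3 \sqrt{2 + 27}\right) = - 10 \left(\frac{9}{4} + 3 \sqrt{29}\right) = - \frac{45}{2} - 30 \sqrt{29}$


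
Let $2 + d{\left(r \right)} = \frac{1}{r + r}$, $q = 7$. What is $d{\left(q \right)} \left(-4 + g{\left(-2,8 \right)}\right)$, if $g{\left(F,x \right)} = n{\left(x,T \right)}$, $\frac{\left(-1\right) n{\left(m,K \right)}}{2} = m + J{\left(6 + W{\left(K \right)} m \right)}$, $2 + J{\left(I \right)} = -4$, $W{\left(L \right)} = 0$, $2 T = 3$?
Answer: $\frac{108}{7} \approx 15.429$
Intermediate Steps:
$T = \frac{3}{2}$ ($T = \frac{1}{2} \cdot 3 = \frac{3}{2} \approx 1.5$)
$J{\left(I \right)} = -6$ ($J{\left(I \right)} = -2 - 4 = -6$)
$d{\left(r \right)} = -2 + \frac{1}{2 r}$ ($d{\left(r \right)} = -2 + \frac{1}{r + r} = -2 + \frac{1}{2 r}$)
$n{\left(m,K \right)} = 12 - 2 m$ ($n{\left(m,K \right)} = - 2 \left(m - 6\right) = - 2 \left(-6 + m\right) = 12 - 2 m$)
$g{\left(F,x \right)} = 12 - 2 x$
$d{\left(q \right)} \left(-4 + g{\left(-2,8 \right)}\right) = \left(-2 + \frac{1}{2 \cdot 7}\right) \left(-4 + \left(12 - 16\right)\right) = \left(-2 + \frac{1}{2} \cdot \frac{1}{7}\right) \left(-4 + \left(12 - 16\right)\right) = \left(-2 + \frac{1}{14}\right) \left(-4 - 4\right) = \left(- \frac{27}{14}\right) \left(-8\right) = \frac{108}{7}$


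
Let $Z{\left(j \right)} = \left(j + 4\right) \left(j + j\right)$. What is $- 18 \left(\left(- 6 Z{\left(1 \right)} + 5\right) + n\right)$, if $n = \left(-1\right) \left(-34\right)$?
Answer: $378$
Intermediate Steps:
$Z{\left(j \right)} = 2 j \left(4 + j\right)$ ($Z{\left(j \right)} = \left(4 + j\right) 2 j = 2 j \left(4 + j\right)$)
$n = 34$
$- 18 \left(\left(- 6 Z{\left(1 \right)} + 5\right) + n\right) = - 18 \left(\left(- 6 \cdot 2 \cdot 1 \left(4 + 1\right) + 5\right) + 34\right) = - 18 \left(\left(- 6 \cdot 2 \cdot 1 \cdot 5 + 5\right) + 34\right) = - 18 \left(\left(\left(-6\right) 10 + 5\right) + 34\right) = - 18 \left(\left(-60 + 5\right) + 34\right) = - 18 \left(-55 + 34\right) = \left(-18\right) \left(-21\right) = 378$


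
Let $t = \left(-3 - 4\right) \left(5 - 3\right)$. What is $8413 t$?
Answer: $-117782$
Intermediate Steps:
$t = -14$ ($t = \left(-7\right) 2 = -14$)
$8413 t = 8413 \left(-14\right) = -117782$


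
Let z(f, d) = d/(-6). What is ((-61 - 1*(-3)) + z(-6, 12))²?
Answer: 3600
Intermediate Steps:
z(f, d) = -d/6 (z(f, d) = d*(-⅙) = -d/6)
((-61 - 1*(-3)) + z(-6, 12))² = ((-61 - 1*(-3)) - ⅙*12)² = ((-61 + 3) - 2)² = (-58 - 2)² = (-60)² = 3600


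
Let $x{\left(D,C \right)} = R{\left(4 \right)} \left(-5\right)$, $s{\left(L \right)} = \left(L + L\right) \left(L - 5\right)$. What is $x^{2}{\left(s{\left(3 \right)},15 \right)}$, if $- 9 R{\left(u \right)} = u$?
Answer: $\frac{400}{81} \approx 4.9383$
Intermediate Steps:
$R{\left(u \right)} = - \frac{u}{9}$
$s{\left(L \right)} = 2 L \left(-5 + L\right)$
$x{\left(D,C \right)} = \frac{20}{9}$ ($x{\left(D,C \right)} = \left(- \frac{1}{9}\right) 4 \left(-5\right) = \left(- \frac{4}{9}\right) \left(-5\right) = \frac{20}{9}$)
$x^{2}{\left(s{\left(3 \right)},15 \right)} = \left(\frac{20}{9}\right)^{2} = \frac{400}{81}$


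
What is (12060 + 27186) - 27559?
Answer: 11687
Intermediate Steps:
(12060 + 27186) - 27559 = 39246 - 27559 = 11687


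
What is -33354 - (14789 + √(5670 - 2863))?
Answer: -48143 - √2807 ≈ -48196.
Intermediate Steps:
-33354 - (14789 + √(5670 - 2863)) = -33354 - (14789 + √2807) = -33354 + (-14789 - √2807) = -48143 - √2807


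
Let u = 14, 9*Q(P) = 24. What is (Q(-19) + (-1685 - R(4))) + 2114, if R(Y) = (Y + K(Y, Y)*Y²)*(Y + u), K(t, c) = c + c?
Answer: -5833/3 ≈ -1944.3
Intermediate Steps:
K(t, c) = 2*c
Q(P) = 8/3 (Q(P) = (⅑)*24 = 8/3)
R(Y) = (14 + Y)*(Y + 2*Y³) (R(Y) = (Y + (2*Y)*Y²)*(Y + 14) = (Y + 2*Y³)*(14 + Y) = (14 + Y)*(Y + 2*Y³))
(Q(-19) + (-1685 - R(4))) + 2114 = (8/3 + (-1685 - 4*(14 + 4 + 2*4³ + 28*4²))) + 2114 = (8/3 + (-1685 - 4*(14 + 4 + 2*64 + 28*16))) + 2114 = (8/3 + (-1685 - 4*(14 + 4 + 128 + 448))) + 2114 = (8/3 + (-1685 - 4*594)) + 2114 = (8/3 + (-1685 - 1*2376)) + 2114 = (8/3 + (-1685 - 2376)) + 2114 = (8/3 - 4061) + 2114 = -12175/3 + 2114 = -5833/3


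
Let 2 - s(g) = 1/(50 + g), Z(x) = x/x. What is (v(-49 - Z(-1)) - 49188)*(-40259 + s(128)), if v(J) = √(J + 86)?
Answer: 176212884477/89 ≈ 1.9799e+9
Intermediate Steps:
Z(x) = 1
s(g) = 2 - 1/(50 + g)
v(J) = √(86 + J)
(v(-49 - Z(-1)) - 49188)*(-40259 + s(128)) = (√(86 + (-49 - 1*1)) - 49188)*(-40259 + (99 + 2*128)/(50 + 128)) = (√(86 + (-49 - 1)) - 49188)*(-40259 + (99 + 256)/178) = (√(86 - 50) - 49188)*(-40259 + (1/178)*355) = (√36 - 49188)*(-40259 + 355/178) = (6 - 49188)*(-7165747/178) = -49182*(-7165747/178) = 176212884477/89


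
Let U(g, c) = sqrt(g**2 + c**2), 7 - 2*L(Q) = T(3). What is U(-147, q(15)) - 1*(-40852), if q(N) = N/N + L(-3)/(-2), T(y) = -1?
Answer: 40852 + sqrt(21610) ≈ 40999.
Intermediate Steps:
L(Q) = 4 (L(Q) = 7/2 - 1/2*(-1) = 7/2 + 1/2 = 4)
q(N) = -1 (q(N) = N/N + 4/(-2) = 1 + 4*(-1/2) = 1 - 2 = -1)
U(g, c) = sqrt(c**2 + g**2)
U(-147, q(15)) - 1*(-40852) = sqrt((-1)**2 + (-147)**2) - 1*(-40852) = sqrt(1 + 21609) + 40852 = sqrt(21610) + 40852 = 40852 + sqrt(21610)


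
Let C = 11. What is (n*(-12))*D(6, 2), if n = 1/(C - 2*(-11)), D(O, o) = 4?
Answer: -16/11 ≈ -1.4545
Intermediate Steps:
n = 1/33 (n = 1/(11 - 2*(-11)) = 1/(11 + 22) = 1/33 ≈ 0.030303)
(n*(-12))*D(6, 2) = ((1/33)*(-12))*4 = -4/11*4 = -16/11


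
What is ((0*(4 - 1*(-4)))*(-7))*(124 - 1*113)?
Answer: 0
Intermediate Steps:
((0*(4 - 1*(-4)))*(-7))*(124 - 1*113) = ((0*(4 + 4))*(-7))*(124 - 113) = ((0*8)*(-7))*11 = (0*(-7))*11 = 0*11 = 0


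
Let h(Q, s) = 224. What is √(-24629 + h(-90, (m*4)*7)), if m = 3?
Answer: I*√24405 ≈ 156.22*I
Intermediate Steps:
√(-24629 + h(-90, (m*4)*7)) = √(-24629 + 224) = √(-24405) = I*√24405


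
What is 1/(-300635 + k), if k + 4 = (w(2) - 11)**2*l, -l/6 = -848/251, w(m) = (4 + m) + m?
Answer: -251/75414597 ≈ -3.3283e-6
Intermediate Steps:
w(m) = 4 + 2*m
l = 5088/251 (l = -(-5088)/251 = -6*(-848/251) = 5088/251 ≈ 20.271)
k = 44788/251 (k = -4 + ((4 + 2*2) - 11)**2*(5088/251) = -4 + ((4 + 4) - 11)**2*(5088/251) = -4 + (8 - 11)**2*(5088/251) = -4 + (-3)**2*(5088/251) = -4 + 9*(5088/251) = -4 + 45792/251 = 44788/251 ≈ 178.44)
1/(-300635 + k) = 1/(-300635 + 44788/251) = 1/(-75414597/251) = -251/75414597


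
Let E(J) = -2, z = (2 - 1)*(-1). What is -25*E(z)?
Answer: 50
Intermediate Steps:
z = -1 (z = 1*(-1) = -1)
-25*E(z) = -25*(-2) = 50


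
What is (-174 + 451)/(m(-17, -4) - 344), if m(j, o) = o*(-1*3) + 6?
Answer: -277/326 ≈ -0.84969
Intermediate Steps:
m(j, o) = 6 - 3*o (m(j, o) = o*(-3) + 6 = -3*o + 6 = 6 - 3*o)
(-174 + 451)/(m(-17, -4) - 344) = (-174 + 451)/((6 - 3*(-4)) - 344) = 277/((6 + 12) - 344) = 277/(18 - 344) = 277/(-326) = 277*(-1/326) = -277/326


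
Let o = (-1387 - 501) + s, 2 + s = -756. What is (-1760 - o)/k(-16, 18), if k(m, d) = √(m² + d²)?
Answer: 443*√145/145 ≈ 36.789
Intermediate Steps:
s = -758 (s = -2 - 756 = -758)
k(m, d) = √(d² + m²)
o = -2646 (o = (-1387 - 501) - 758 = -1888 - 758 = -2646)
(-1760 - o)/k(-16, 18) = (-1760 - 1*(-2646))/(√(18² + (-16)²)) = (-1760 + 2646)/(√(324 + 256)) = 886/(√580) = 886/((2*√145)) = 886*(√145/290) = 443*√145/145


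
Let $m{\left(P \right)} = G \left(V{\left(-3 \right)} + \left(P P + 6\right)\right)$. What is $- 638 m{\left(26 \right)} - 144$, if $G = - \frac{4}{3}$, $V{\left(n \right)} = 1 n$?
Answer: $\frac{1732376}{3} \approx 5.7746 \cdot 10^{5}$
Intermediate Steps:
$V{\left(n \right)} = n$
$G = - \frac{4}{3}$ ($G = \left(-4\right) \frac{1}{3} = - \frac{4}{3} \approx -1.3333$)
$m{\left(P \right)} = -4 - \frac{4 P^{2}}{3}$ ($m{\left(P \right)} = - \frac{4 \left(-3 + \left(P P + 6\right)\right)}{3} = - \frac{4 \left(-3 + \left(P^{2} + 6\right)\right)}{3} = - \frac{4 \left(-3 + \left(6 + P^{2}\right)\right)}{3} = - \frac{4 \left(3 + P^{2}\right)}{3} = -4 - \frac{4 P^{2}}{3}$)
$- 638 m{\left(26 \right)} - 144 = - 638 \left(-4 - \frac{4 \cdot 26^{2}}{3}\right) - 144 = - 638 \left(-4 - \frac{2704}{3}\right) - 144 = \left(-638\right) \left(- \frac{2716}{3}\right) - 144 = \frac{1732808}{3} - 144 = \frac{1732376}{3}$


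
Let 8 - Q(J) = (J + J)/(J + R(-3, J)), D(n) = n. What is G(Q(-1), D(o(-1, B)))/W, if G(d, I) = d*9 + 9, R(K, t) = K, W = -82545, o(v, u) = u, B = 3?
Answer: -51/55030 ≈ -0.00092677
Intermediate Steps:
Q(J) = 8 - 2*J/(-3 + J) (Q(J) = 8 - (J + J)/(J - 3) = 8 - 2*J/(-3 + J))
G(d, I) = 9 + 9*d (G(d, I) = 9*d + 9 = 9 + 9*d)
G(Q(-1), D(o(-1, B)))/W = (9 + 9*(6*(-4 - 1)/(-3 - 1)))/(-82545) = (9 + 9*(6*(-5)/(-4)))*(-1/82545) = (9 + 9*(6*(-¼)*(-5)))*(-1/82545) = (9 + 9*(15/2))*(-1/82545) = (9 + 135/2)*(-1/82545) = (153/2)*(-1/82545) = -51/55030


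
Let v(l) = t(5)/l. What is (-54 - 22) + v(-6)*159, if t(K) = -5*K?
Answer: 1173/2 ≈ 586.50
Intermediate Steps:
v(l) = -25/l (v(l) = (-5*5)/l = -25/l)
(-54 - 22) + v(-6)*159 = (-54 - 22) - 25/(-6)*159 = -76 - 25*(-⅙)*159 = -76 + (25/6)*159 = -76 + 1325/2 = 1173/2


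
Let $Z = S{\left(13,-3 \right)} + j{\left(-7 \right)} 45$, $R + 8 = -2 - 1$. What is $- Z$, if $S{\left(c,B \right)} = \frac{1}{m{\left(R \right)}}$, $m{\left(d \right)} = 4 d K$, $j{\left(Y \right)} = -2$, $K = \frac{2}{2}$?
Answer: $\frac{3961}{44} \approx 90.023$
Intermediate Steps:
$K = 1$ ($K = 2 \cdot \frac{1}{2} = 1$)
$R = -11$ ($R = -8 - 3 = -11$)
$m{\left(d \right)} = 4 d$ ($m{\left(d \right)} = 4 d 1 = 4 d$)
$S{\left(c,B \right)} = - \frac{1}{44}$ ($S{\left(c,B \right)} = \frac{1}{4 \left(-11\right)} = \frac{1}{-44} = - \frac{1}{44}$)
$Z = - \frac{3961}{44}$ ($Z = - \frac{1}{44} - 90 = - \frac{3961}{44} \approx -90.023$)
$- Z = \left(-1\right) \left(- \frac{3961}{44}\right) = \frac{3961}{44}$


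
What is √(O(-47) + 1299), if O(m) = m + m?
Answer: √1205 ≈ 34.713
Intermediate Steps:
O(m) = 2*m
√(O(-47) + 1299) = √(2*(-47) + 1299) = √(-94 + 1299) = √1205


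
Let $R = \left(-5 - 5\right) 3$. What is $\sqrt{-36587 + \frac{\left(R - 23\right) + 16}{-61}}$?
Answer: $\frac{i \sqrt{136137970}}{61} \approx 191.28 i$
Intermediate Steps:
$R = -30$ ($R = \left(-10\right) 3 = -30$)
$\sqrt{-36587 + \frac{\left(R - 23\right) + 16}{-61}} = \sqrt{-36587 + \frac{\left(-30 - 23\right) + 16}{-61}} = \sqrt{-36587 + \left(-53 + 16\right) \left(- \frac{1}{61}\right)} = \sqrt{-36587 - - \frac{37}{61}} = \sqrt{-36587 + \frac{37}{61}} = \sqrt{- \frac{2231770}{61}} = \frac{i \sqrt{136137970}}{61}$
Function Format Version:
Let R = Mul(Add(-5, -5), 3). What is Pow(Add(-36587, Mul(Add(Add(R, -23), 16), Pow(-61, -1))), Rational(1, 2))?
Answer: Mul(Rational(1, 61), I, Pow(136137970, Rational(1, 2))) ≈ Mul(191.28, I)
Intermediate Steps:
R = -30 (R = Mul(-10, 3) = -30)
Pow(Add(-36587, Mul(Add(Add(R, -23), 16), Pow(-61, -1))), Rational(1, 2)) = Pow(Add(-36587, Mul(Add(Add(-30, -23), 16), Pow(-61, -1))), Rational(1, 2)) = Pow(Add(-36587, Mul(Add(-53, 16), Rational(-1, 61))), Rational(1, 2)) = Pow(Add(-36587, Mul(-37, Rational(-1, 61))), Rational(1, 2)) = Pow(Add(-36587, Rational(37, 61)), Rational(1, 2)) = Pow(Rational(-2231770, 61), Rational(1, 2)) = Mul(Rational(1, 61), I, Pow(136137970, Rational(1, 2)))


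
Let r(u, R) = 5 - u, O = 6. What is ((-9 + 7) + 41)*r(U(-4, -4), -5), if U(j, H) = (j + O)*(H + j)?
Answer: 819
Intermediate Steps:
U(j, H) = (6 + j)*(H + j) (U(j, H) = (j + 6)*(H + j) = (6 + j)*(H + j))
((-9 + 7) + 41)*r(U(-4, -4), -5) = ((-9 + 7) + 41)*(5 - ((-4)² + 6*(-4) + 6*(-4) - 4*(-4))) = (-2 + 41)*(5 - (16 - 24 - 24 + 16)) = 39*(5 - 1*(-16)) = 39*(5 + 16) = 39*21 = 819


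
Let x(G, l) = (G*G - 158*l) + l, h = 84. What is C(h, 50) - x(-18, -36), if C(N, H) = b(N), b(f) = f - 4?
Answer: -5896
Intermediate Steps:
b(f) = -4 + f
C(N, H) = -4 + N
x(G, l) = G**2 - 157*l (x(G, l) = (G**2 - 158*l) + l = G**2 - 157*l)
C(h, 50) - x(-18, -36) = (-4 + 84) - ((-18)**2 - 157*(-36)) = 80 - (324 + 5652) = 80 - 1*5976 = 80 - 5976 = -5896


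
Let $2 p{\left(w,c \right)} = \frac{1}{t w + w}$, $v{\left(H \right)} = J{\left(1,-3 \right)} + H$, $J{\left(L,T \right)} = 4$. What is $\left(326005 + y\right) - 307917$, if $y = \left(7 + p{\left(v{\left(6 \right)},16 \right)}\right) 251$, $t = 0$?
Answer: $\frac{397151}{20} \approx 19858.0$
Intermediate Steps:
$v{\left(H \right)} = 4 + H$
$p{\left(w,c \right)} = \frac{1}{2 w}$ ($p{\left(w,c \right)} = \frac{1}{2 \left(0 w + w\right)} = \frac{1}{2 \left(0 + w\right)} = \frac{1}{2 w}$)
$y = \frac{35391}{20}$ ($y = \left(7 + \frac{1}{2 \left(4 + 6\right)}\right) 251 = \left(7 + \frac{1}{2 \cdot 10}\right) 251 = \left(7 + \frac{1}{2} \cdot \frac{1}{10}\right) 251 = \left(7 + \frac{1}{20}\right) 251 = \frac{141}{20} \cdot 251 = \frac{35391}{20} \approx 1769.6$)
$\left(326005 + y\right) - 307917 = \left(326005 + \frac{35391}{20}\right) - 307917 = \frac{6555491}{20} - 307917 = \frac{397151}{20}$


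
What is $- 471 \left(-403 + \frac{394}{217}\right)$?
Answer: $\frac{41003847}{217} \approx 1.8896 \cdot 10^{5}$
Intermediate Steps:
$- 471 \left(-403 + \frac{394}{217}\right) = \left(-471\right) \left(- \frac{87057}{217}\right) = \frac{41003847}{217}$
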